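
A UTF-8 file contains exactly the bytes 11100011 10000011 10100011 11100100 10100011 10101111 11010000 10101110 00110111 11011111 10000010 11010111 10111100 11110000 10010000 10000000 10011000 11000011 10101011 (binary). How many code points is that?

Byte at offset 0: 0xE3 = 11100011 → 3-byte char (#1). Advance 3.
Byte at offset 3: 0xE4 = 11100100 → 3-byte char (#2). Advance 3.
Byte at offset 6: 0xD0 = 11010000 → 2-byte char (#3). Advance 2.
Byte at offset 8: 0x37 = 00110111 → 1-byte char (#4). Advance 1.
Byte at offset 9: 0xDF = 11011111 → 2-byte char (#5). Advance 2.
Byte at offset 11: 0xD7 = 11010111 → 2-byte char (#6). Advance 2.
Byte at offset 13: 0xF0 = 11110000 → 4-byte char (#7). Advance 4.
Byte at offset 17: 0xC3 = 11000011 → 2-byte char (#8). Advance 2.
Reached end at offset 19 after 8 code points.

8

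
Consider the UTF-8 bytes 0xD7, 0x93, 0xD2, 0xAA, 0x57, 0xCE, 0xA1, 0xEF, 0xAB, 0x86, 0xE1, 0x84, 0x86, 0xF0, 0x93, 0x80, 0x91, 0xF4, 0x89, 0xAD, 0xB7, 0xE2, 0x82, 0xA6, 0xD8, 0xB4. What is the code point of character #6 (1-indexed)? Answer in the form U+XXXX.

Offset 0: leading byte 0xD7 = 11010111 → 2-byte char #1 = D7 93.
Offset 2: leading byte 0xD2 = 11010010 → 2-byte char #2 = D2 AA.
Offset 4: leading byte 0x57 = 01010111 → 1-byte char #3 = 57.
Offset 5: leading byte 0xCE = 11001110 → 2-byte char #4 = CE A1.
Offset 7: leading byte 0xEF = 11101111 → 3-byte char #5 = EF AB 86.
Offset 10: leading byte 0xE1 = 11100001 → 3-byte char #6 = E1 84 86.
Leading byte 0xE1 = 11100001 matches 1110xxxx → 3-byte sequence.
Byte 1: 0xE1 = 11100001, payload 0001 (4 bits).
Byte 2: 0x84 = 10000100 (10xxxxxx ✓), payload 000100.
Byte 3: 0x86 = 10000110 (10xxxxxx ✓), payload 000110.
Concatenate: 0001000100000110 = 0x1106 (16 bits → U+1106).

U+1106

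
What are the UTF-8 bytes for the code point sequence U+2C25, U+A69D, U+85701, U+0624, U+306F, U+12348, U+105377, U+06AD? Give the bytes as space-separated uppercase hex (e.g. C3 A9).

E2 B0 A5 EA 9A 9D F2 85 9C 81 D8 A4 E3 81 AF F0 92 8D 88 F4 85 8D B7 DA AD

U+2C25: 3-byte form → E2 B0 A5.
U+A69D: 3-byte form → EA 9A 9D.
U+85701: 4-byte form → F2 85 9C 81.
U+0624: 2-byte form → D8 A4.
U+306F: 3-byte form → E3 81 AF.
U+12348: 4-byte form → F0 92 8D 88.
U+105377: 4-byte form → F4 85 8D B7.
U+06AD: 2-byte form → DA AD.
Concatenated (25 bytes): E2 B0 A5 EA 9A 9D F2 85 9C 81 D8 A4 E3 81 AF F0 92 8D 88 F4 85 8D B7 DA AD.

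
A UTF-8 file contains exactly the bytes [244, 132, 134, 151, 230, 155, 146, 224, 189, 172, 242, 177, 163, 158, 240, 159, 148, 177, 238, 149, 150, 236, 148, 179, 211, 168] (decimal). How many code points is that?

8

Byte at offset 0: 0xF4 = 11110100 → 4-byte char (#1). Advance 4.
Byte at offset 4: 0xE6 = 11100110 → 3-byte char (#2). Advance 3.
Byte at offset 7: 0xE0 = 11100000 → 3-byte char (#3). Advance 3.
Byte at offset 10: 0xF2 = 11110010 → 4-byte char (#4). Advance 4.
Byte at offset 14: 0xF0 = 11110000 → 4-byte char (#5). Advance 4.
Byte at offset 18: 0xEE = 11101110 → 3-byte char (#6). Advance 3.
Byte at offset 21: 0xEC = 11101100 → 3-byte char (#7). Advance 3.
Byte at offset 24: 0xD3 = 11010011 → 2-byte char (#8). Advance 2.
Reached end at offset 26 after 8 code points.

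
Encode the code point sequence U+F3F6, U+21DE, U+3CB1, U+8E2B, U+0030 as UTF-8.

U+F3F6: 3-byte form → EF 8F B6.
U+21DE: 3-byte form → E2 87 9E.
U+3CB1: 3-byte form → E3 B2 B1.
U+8E2B: 3-byte form → E8 B8 AB.
U+0030: 1-byte form → 30.
Concatenated (13 bytes): EF 8F B6 E2 87 9E E3 B2 B1 E8 B8 AB 30.

EF 8F B6 E2 87 9E E3 B2 B1 E8 B8 AB 30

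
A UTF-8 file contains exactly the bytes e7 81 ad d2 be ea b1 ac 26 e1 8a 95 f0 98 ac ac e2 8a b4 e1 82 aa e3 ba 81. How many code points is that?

9

Byte at offset 0: 0xE7 = 11100111 → 3-byte char (#1). Advance 3.
Byte at offset 3: 0xD2 = 11010010 → 2-byte char (#2). Advance 2.
Byte at offset 5: 0xEA = 11101010 → 3-byte char (#3). Advance 3.
Byte at offset 8: 0x26 = 00100110 → 1-byte char (#4). Advance 1.
Byte at offset 9: 0xE1 = 11100001 → 3-byte char (#5). Advance 3.
Byte at offset 12: 0xF0 = 11110000 → 4-byte char (#6). Advance 4.
Byte at offset 16: 0xE2 = 11100010 → 3-byte char (#7). Advance 3.
Byte at offset 19: 0xE1 = 11100001 → 3-byte char (#8). Advance 3.
Byte at offset 22: 0xE3 = 11100011 → 3-byte char (#9). Advance 3.
Reached end at offset 25 after 9 code points.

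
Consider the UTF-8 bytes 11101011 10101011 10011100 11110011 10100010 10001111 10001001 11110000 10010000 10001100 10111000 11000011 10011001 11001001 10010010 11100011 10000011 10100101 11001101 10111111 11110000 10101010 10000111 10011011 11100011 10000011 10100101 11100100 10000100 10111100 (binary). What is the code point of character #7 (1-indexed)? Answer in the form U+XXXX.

U+037F

Offset 0: leading byte 0xEB = 11101011 → 3-byte char #1 = EB AB 9C.
Offset 3: leading byte 0xF3 = 11110011 → 4-byte char #2 = F3 A2 8F 89.
Offset 7: leading byte 0xF0 = 11110000 → 4-byte char #3 = F0 90 8C B8.
Offset 11: leading byte 0xC3 = 11000011 → 2-byte char #4 = C3 99.
Offset 13: leading byte 0xC9 = 11001001 → 2-byte char #5 = C9 92.
Offset 15: leading byte 0xE3 = 11100011 → 3-byte char #6 = E3 83 A5.
Offset 18: leading byte 0xCD = 11001101 → 2-byte char #7 = CD BF.
Leading byte 0xCD = 11001101 matches 110xxxxx → 2-byte sequence.
Byte 1: 0xCD = 11001101, payload 01101 (5 bits).
Byte 2: 0xBF = 10111111 (10xxxxxx ✓), payload 111111.
Concatenate: 01101111111 = 0x37F (11 bits → U+037F).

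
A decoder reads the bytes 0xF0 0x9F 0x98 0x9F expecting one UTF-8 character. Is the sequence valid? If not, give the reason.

Leading byte 0xF0 = 11110000 → 4-byte form.
Continuation bytes 0x9F=10011111, 0x98=10011000, 0x9F=10011111 all match 10xxxxxx.
Decoded value 0x1F61F is ≥ 0x10000 (shortest form) and not a surrogate.

valid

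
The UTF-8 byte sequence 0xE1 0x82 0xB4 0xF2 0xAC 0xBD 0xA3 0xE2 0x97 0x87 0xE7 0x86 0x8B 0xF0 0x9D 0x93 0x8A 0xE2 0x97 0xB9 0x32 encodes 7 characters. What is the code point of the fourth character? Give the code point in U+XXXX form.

Offset 0: leading byte 0xE1 = 11100001 → 3-byte char #1 = E1 82 B4.
Offset 3: leading byte 0xF2 = 11110010 → 4-byte char #2 = F2 AC BD A3.
Offset 7: leading byte 0xE2 = 11100010 → 3-byte char #3 = E2 97 87.
Offset 10: leading byte 0xE7 = 11100111 → 3-byte char #4 = E7 86 8B.
Leading byte 0xE7 = 11100111 matches 1110xxxx → 3-byte sequence.
Byte 1: 0xE7 = 11100111, payload 0111 (4 bits).
Byte 2: 0x86 = 10000110 (10xxxxxx ✓), payload 000110.
Byte 3: 0x8B = 10001011 (10xxxxxx ✓), payload 001011.
Concatenate: 0111000110001011 = 0x718B (16 bits → U+718B).

U+718B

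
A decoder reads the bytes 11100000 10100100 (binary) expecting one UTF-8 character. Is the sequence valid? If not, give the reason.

Leading byte 0xE0 = 11100000 → 3-byte form, but only 2 bytes are present.

invalid (sequence truncated)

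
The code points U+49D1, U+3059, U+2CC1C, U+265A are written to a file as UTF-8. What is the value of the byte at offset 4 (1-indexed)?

0xE3

1-indexed offset 4 is 0-indexed offset 3.
U+49D1 → 3-byte form E4 A7 91 at offsets 0–2.
U+3059 → 3-byte form E3 81 99 at offsets 3–5.
Offset 3 falls in char 2's range; it's byte 1 of E3 81 99 = 0xE3.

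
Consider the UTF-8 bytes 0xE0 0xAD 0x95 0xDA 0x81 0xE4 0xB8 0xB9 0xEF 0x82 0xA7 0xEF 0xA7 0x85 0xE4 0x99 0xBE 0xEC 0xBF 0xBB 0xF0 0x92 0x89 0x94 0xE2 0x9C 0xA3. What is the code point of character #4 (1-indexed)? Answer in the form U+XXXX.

U+F0A7

Offset 0: leading byte 0xE0 = 11100000 → 3-byte char #1 = E0 AD 95.
Offset 3: leading byte 0xDA = 11011010 → 2-byte char #2 = DA 81.
Offset 5: leading byte 0xE4 = 11100100 → 3-byte char #3 = E4 B8 B9.
Offset 8: leading byte 0xEF = 11101111 → 3-byte char #4 = EF 82 A7.
Leading byte 0xEF = 11101111 matches 1110xxxx → 3-byte sequence.
Byte 1: 0xEF = 11101111, payload 1111 (4 bits).
Byte 2: 0x82 = 10000010 (10xxxxxx ✓), payload 000010.
Byte 3: 0xA7 = 10100111 (10xxxxxx ✓), payload 100111.
Concatenate: 1111000010100111 = 0xF0A7 (16 bits → U+F0A7).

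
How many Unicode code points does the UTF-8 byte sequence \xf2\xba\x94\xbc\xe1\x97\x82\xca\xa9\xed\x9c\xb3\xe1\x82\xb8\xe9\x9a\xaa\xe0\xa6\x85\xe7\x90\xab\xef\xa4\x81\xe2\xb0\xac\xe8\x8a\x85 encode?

Byte at offset 0: 0xF2 = 11110010 → 4-byte char (#1). Advance 4.
Byte at offset 4: 0xE1 = 11100001 → 3-byte char (#2). Advance 3.
Byte at offset 7: 0xCA = 11001010 → 2-byte char (#3). Advance 2.
Byte at offset 9: 0xED = 11101101 → 3-byte char (#4). Advance 3.
Byte at offset 12: 0xE1 = 11100001 → 3-byte char (#5). Advance 3.
Byte at offset 15: 0xE9 = 11101001 → 3-byte char (#6). Advance 3.
Byte at offset 18: 0xE0 = 11100000 → 3-byte char (#7). Advance 3.
Byte at offset 21: 0xE7 = 11100111 → 3-byte char (#8). Advance 3.
Byte at offset 24: 0xEF = 11101111 → 3-byte char (#9). Advance 3.
Byte at offset 27: 0xE2 = 11100010 → 3-byte char (#10). Advance 3.
Byte at offset 30: 0xE8 = 11101000 → 3-byte char (#11). Advance 3.
Reached end at offset 33 after 11 code points.

11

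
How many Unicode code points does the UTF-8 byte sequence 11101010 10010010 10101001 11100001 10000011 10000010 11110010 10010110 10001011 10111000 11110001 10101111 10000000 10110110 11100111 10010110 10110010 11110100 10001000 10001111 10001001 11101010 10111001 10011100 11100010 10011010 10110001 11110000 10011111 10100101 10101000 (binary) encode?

9

Byte at offset 0: 0xEA = 11101010 → 3-byte char (#1). Advance 3.
Byte at offset 3: 0xE1 = 11100001 → 3-byte char (#2). Advance 3.
Byte at offset 6: 0xF2 = 11110010 → 4-byte char (#3). Advance 4.
Byte at offset 10: 0xF1 = 11110001 → 4-byte char (#4). Advance 4.
Byte at offset 14: 0xE7 = 11100111 → 3-byte char (#5). Advance 3.
Byte at offset 17: 0xF4 = 11110100 → 4-byte char (#6). Advance 4.
Byte at offset 21: 0xEA = 11101010 → 3-byte char (#7). Advance 3.
Byte at offset 24: 0xE2 = 11100010 → 3-byte char (#8). Advance 3.
Byte at offset 27: 0xF0 = 11110000 → 4-byte char (#9). Advance 4.
Reached end at offset 31 after 9 code points.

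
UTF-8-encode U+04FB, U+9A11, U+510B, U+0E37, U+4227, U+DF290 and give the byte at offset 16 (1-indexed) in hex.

0x9F

1-indexed offset 16 is 0-indexed offset 15.
U+04FB → 2-byte form D3 BB at offsets 0–1.
U+9A11 → 3-byte form E9 A8 91 at offsets 2–4.
U+510B → 3-byte form E5 84 8B at offsets 5–7.
U+0E37 → 3-byte form E0 B8 B7 at offsets 8–10.
U+4227 → 3-byte form E4 88 A7 at offsets 11–13.
U+DF290 → 4-byte form F3 9F 8A 90 at offsets 14–17.
Offset 15 falls in char 6's range; it's byte 2 of F3 9F 8A 90 = 0x9F.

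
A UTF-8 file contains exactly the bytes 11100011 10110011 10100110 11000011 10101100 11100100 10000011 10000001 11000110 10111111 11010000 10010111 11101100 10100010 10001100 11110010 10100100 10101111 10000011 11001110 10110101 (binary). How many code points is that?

8

Byte at offset 0: 0xE3 = 11100011 → 3-byte char (#1). Advance 3.
Byte at offset 3: 0xC3 = 11000011 → 2-byte char (#2). Advance 2.
Byte at offset 5: 0xE4 = 11100100 → 3-byte char (#3). Advance 3.
Byte at offset 8: 0xC6 = 11000110 → 2-byte char (#4). Advance 2.
Byte at offset 10: 0xD0 = 11010000 → 2-byte char (#5). Advance 2.
Byte at offset 12: 0xEC = 11101100 → 3-byte char (#6). Advance 3.
Byte at offset 15: 0xF2 = 11110010 → 4-byte char (#7). Advance 4.
Byte at offset 19: 0xCE = 11001110 → 2-byte char (#8). Advance 2.
Reached end at offset 21 after 8 code points.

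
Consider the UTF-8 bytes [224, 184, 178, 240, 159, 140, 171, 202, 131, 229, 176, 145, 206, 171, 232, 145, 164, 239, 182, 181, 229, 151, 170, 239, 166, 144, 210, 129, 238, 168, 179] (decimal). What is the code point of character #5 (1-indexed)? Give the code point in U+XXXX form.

U+03AB

Offset 0: leading byte 0xE0 = 11100000 → 3-byte char #1 = E0 B8 B2.
Offset 3: leading byte 0xF0 = 11110000 → 4-byte char #2 = F0 9F 8C AB.
Offset 7: leading byte 0xCA = 11001010 → 2-byte char #3 = CA 83.
Offset 9: leading byte 0xE5 = 11100101 → 3-byte char #4 = E5 B0 91.
Offset 12: leading byte 0xCE = 11001110 → 2-byte char #5 = CE AB.
Leading byte 0xCE = 11001110 matches 110xxxxx → 2-byte sequence.
Byte 1: 0xCE = 11001110, payload 01110 (5 bits).
Byte 2: 0xAB = 10101011 (10xxxxxx ✓), payload 101011.
Concatenate: 01110101011 = 0x3AB (11 bits → U+03AB).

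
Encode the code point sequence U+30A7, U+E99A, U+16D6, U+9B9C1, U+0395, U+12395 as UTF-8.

E3 82 A7 EE A6 9A E1 9B 96 F2 9B A7 81 CE 95 F0 92 8E 95

U+30A7: 3-byte form → E3 82 A7.
U+E99A: 3-byte form → EE A6 9A.
U+16D6: 3-byte form → E1 9B 96.
U+9B9C1: 4-byte form → F2 9B A7 81.
U+0395: 2-byte form → CE 95.
U+12395: 4-byte form → F0 92 8E 95.
Concatenated (19 bytes): E3 82 A7 EE A6 9A E1 9B 96 F2 9B A7 81 CE 95 F0 92 8E 95.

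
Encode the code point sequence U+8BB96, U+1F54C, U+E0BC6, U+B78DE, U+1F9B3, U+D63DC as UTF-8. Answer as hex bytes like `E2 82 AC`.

U+8BB96: 4-byte form → F2 8B AE 96.
U+1F54C: 4-byte form → F0 9F 95 8C.
U+E0BC6: 4-byte form → F3 A0 AF 86.
U+B78DE: 4-byte form → F2 B7 A3 9E.
U+1F9B3: 4-byte form → F0 9F A6 B3.
U+D63DC: 4-byte form → F3 96 8F 9C.
Concatenated (24 bytes): F2 8B AE 96 F0 9F 95 8C F3 A0 AF 86 F2 B7 A3 9E F0 9F A6 B3 F3 96 8F 9C.

F2 8B AE 96 F0 9F 95 8C F3 A0 AF 86 F2 B7 A3 9E F0 9F A6 B3 F3 96 8F 9C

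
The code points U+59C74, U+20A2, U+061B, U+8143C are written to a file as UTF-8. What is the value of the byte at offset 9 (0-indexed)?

0xF2

U+59C74 → 4-byte form F1 99 B1 B4 at offsets 0–3.
U+20A2 → 3-byte form E2 82 A2 at offsets 4–6.
U+061B → 2-byte form D8 9B at offsets 7–8.
U+8143C → 4-byte form F2 81 90 BC at offsets 9–12.
Offset 9 falls in char 4's range; it's byte 1 of F2 81 90 BC = 0xF2.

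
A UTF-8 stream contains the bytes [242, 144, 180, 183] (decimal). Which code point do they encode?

Leading byte 0xF2 = 11110010 matches 11110xxx → 4-byte sequence.
Byte 1: 0xF2 = 11110010, payload 010 (3 bits).
Byte 2: 0x90 = 10010000 (10xxxxxx ✓), payload 010000.
Byte 3: 0xB4 = 10110100 (10xxxxxx ✓), payload 110100.
Byte 4: 0xB7 = 10110111 (10xxxxxx ✓), payload 110111.
Concatenate: 010010000110100110111 = 0x90D37 (21 bits → U+90D37).

U+90D37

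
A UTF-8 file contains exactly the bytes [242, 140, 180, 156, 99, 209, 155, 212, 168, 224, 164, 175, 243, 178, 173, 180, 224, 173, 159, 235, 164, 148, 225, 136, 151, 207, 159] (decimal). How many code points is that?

10

Byte at offset 0: 0xF2 = 11110010 → 4-byte char (#1). Advance 4.
Byte at offset 4: 0x63 = 01100011 → 1-byte char (#2). Advance 1.
Byte at offset 5: 0xD1 = 11010001 → 2-byte char (#3). Advance 2.
Byte at offset 7: 0xD4 = 11010100 → 2-byte char (#4). Advance 2.
Byte at offset 9: 0xE0 = 11100000 → 3-byte char (#5). Advance 3.
Byte at offset 12: 0xF3 = 11110011 → 4-byte char (#6). Advance 4.
Byte at offset 16: 0xE0 = 11100000 → 3-byte char (#7). Advance 3.
Byte at offset 19: 0xEB = 11101011 → 3-byte char (#8). Advance 3.
Byte at offset 22: 0xE1 = 11100001 → 3-byte char (#9). Advance 3.
Byte at offset 25: 0xCF = 11001111 → 2-byte char (#10). Advance 2.
Reached end at offset 27 after 10 code points.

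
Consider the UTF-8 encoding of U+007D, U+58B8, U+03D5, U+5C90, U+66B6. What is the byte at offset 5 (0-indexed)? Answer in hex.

0x95

U+007D → 1-byte form 7D at offsets 0–0.
U+58B8 → 3-byte form E5 A2 B8 at offsets 1–3.
U+03D5 → 2-byte form CF 95 at offsets 4–5.
Offset 5 falls in char 3's range; it's byte 2 of CF 95 = 0x95.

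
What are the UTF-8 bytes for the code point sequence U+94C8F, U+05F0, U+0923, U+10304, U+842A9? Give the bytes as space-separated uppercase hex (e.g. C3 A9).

F2 94 B2 8F D7 B0 E0 A4 A3 F0 90 8C 84 F2 84 8A A9

U+94C8F: 4-byte form → F2 94 B2 8F.
U+05F0: 2-byte form → D7 B0.
U+0923: 3-byte form → E0 A4 A3.
U+10304: 4-byte form → F0 90 8C 84.
U+842A9: 4-byte form → F2 84 8A A9.
Concatenated (17 bytes): F2 94 B2 8F D7 B0 E0 A4 A3 F0 90 8C 84 F2 84 8A A9.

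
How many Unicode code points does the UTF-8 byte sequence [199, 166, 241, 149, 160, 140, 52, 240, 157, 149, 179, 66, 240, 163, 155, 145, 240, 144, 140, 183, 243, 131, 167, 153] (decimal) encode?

8

Byte at offset 0: 0xC7 = 11000111 → 2-byte char (#1). Advance 2.
Byte at offset 2: 0xF1 = 11110001 → 4-byte char (#2). Advance 4.
Byte at offset 6: 0x34 = 00110100 → 1-byte char (#3). Advance 1.
Byte at offset 7: 0xF0 = 11110000 → 4-byte char (#4). Advance 4.
Byte at offset 11: 0x42 = 01000010 → 1-byte char (#5). Advance 1.
Byte at offset 12: 0xF0 = 11110000 → 4-byte char (#6). Advance 4.
Byte at offset 16: 0xF0 = 11110000 → 4-byte char (#7). Advance 4.
Byte at offset 20: 0xF3 = 11110011 → 4-byte char (#8). Advance 4.
Reached end at offset 24 after 8 code points.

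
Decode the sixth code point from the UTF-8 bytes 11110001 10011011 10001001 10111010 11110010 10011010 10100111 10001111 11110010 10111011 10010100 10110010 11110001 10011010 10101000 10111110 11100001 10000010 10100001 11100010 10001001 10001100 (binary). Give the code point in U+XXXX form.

U+224C

Offset 0: leading byte 0xF1 = 11110001 → 4-byte char #1 = F1 9B 89 BA.
Offset 4: leading byte 0xF2 = 11110010 → 4-byte char #2 = F2 9A A7 8F.
Offset 8: leading byte 0xF2 = 11110010 → 4-byte char #3 = F2 BB 94 B2.
Offset 12: leading byte 0xF1 = 11110001 → 4-byte char #4 = F1 9A A8 BE.
Offset 16: leading byte 0xE1 = 11100001 → 3-byte char #5 = E1 82 A1.
Offset 19: leading byte 0xE2 = 11100010 → 3-byte char #6 = E2 89 8C.
Leading byte 0xE2 = 11100010 matches 1110xxxx → 3-byte sequence.
Byte 1: 0xE2 = 11100010, payload 0010 (4 bits).
Byte 2: 0x89 = 10001001 (10xxxxxx ✓), payload 001001.
Byte 3: 0x8C = 10001100 (10xxxxxx ✓), payload 001100.
Concatenate: 0010001001001100 = 0x224C (16 bits → U+224C).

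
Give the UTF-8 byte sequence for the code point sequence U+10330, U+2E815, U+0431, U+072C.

F0 90 8C B0 F0 AE A0 95 D0 B1 DC AC

U+10330: 4-byte form → F0 90 8C B0.
U+2E815: 4-byte form → F0 AE A0 95.
U+0431: 2-byte form → D0 B1.
U+072C: 2-byte form → DC AC.
Concatenated (12 bytes): F0 90 8C B0 F0 AE A0 95 D0 B1 DC AC.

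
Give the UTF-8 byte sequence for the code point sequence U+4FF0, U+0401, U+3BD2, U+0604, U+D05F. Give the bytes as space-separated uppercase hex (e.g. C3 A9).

E4 BF B0 D0 81 E3 AF 92 D8 84 ED 81 9F

U+4FF0: 3-byte form → E4 BF B0.
U+0401: 2-byte form → D0 81.
U+3BD2: 3-byte form → E3 AF 92.
U+0604: 2-byte form → D8 84.
U+D05F: 3-byte form → ED 81 9F.
Concatenated (13 bytes): E4 BF B0 D0 81 E3 AF 92 D8 84 ED 81 9F.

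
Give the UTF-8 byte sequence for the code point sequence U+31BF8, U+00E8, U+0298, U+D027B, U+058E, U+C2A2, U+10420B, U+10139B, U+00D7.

F0 B1 AF B8 C3 A8 CA 98 F3 90 89 BB D6 8E EC 8A A2 F4 84 88 8B F4 81 8E 9B C3 97

U+31BF8: 4-byte form → F0 B1 AF B8.
U+00E8: 2-byte form → C3 A8.
U+0298: 2-byte form → CA 98.
U+D027B: 4-byte form → F3 90 89 BB.
U+058E: 2-byte form → D6 8E.
U+C2A2: 3-byte form → EC 8A A2.
U+10420B: 4-byte form → F4 84 88 8B.
U+10139B: 4-byte form → F4 81 8E 9B.
U+00D7: 2-byte form → C3 97.
Concatenated (27 bytes): F0 B1 AF B8 C3 A8 CA 98 F3 90 89 BB D6 8E EC 8A A2 F4 84 88 8B F4 81 8E 9B C3 97.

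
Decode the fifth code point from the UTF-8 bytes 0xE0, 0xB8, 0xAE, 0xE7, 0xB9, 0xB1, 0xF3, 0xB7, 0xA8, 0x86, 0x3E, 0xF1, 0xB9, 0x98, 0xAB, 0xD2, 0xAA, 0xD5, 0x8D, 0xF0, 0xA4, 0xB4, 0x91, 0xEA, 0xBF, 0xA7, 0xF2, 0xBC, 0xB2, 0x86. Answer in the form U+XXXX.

U+7962B

Offset 0: leading byte 0xE0 = 11100000 → 3-byte char #1 = E0 B8 AE.
Offset 3: leading byte 0xE7 = 11100111 → 3-byte char #2 = E7 B9 B1.
Offset 6: leading byte 0xF3 = 11110011 → 4-byte char #3 = F3 B7 A8 86.
Offset 10: leading byte 0x3E = 00111110 → 1-byte char #4 = 3E.
Offset 11: leading byte 0xF1 = 11110001 → 4-byte char #5 = F1 B9 98 AB.
Leading byte 0xF1 = 11110001 matches 11110xxx → 4-byte sequence.
Byte 1: 0xF1 = 11110001, payload 001 (3 bits).
Byte 2: 0xB9 = 10111001 (10xxxxxx ✓), payload 111001.
Byte 3: 0x98 = 10011000 (10xxxxxx ✓), payload 011000.
Byte 4: 0xAB = 10101011 (10xxxxxx ✓), payload 101011.
Concatenate: 001111001011000101011 = 0x7962B (21 bits → U+7962B).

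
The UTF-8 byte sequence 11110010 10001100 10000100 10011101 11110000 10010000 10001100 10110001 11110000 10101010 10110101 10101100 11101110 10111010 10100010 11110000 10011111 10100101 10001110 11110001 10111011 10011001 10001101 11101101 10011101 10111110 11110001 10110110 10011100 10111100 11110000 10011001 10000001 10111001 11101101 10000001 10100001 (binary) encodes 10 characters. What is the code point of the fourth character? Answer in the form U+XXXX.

Offset 0: leading byte 0xF2 = 11110010 → 4-byte char #1 = F2 8C 84 9D.
Offset 4: leading byte 0xF0 = 11110000 → 4-byte char #2 = F0 90 8C B1.
Offset 8: leading byte 0xF0 = 11110000 → 4-byte char #3 = F0 AA B5 AC.
Offset 12: leading byte 0xEE = 11101110 → 3-byte char #4 = EE BA A2.
Leading byte 0xEE = 11101110 matches 1110xxxx → 3-byte sequence.
Byte 1: 0xEE = 11101110, payload 1110 (4 bits).
Byte 2: 0xBA = 10111010 (10xxxxxx ✓), payload 111010.
Byte 3: 0xA2 = 10100010 (10xxxxxx ✓), payload 100010.
Concatenate: 1110111010100010 = 0xEEA2 (16 bits → U+EEA2).

U+EEA2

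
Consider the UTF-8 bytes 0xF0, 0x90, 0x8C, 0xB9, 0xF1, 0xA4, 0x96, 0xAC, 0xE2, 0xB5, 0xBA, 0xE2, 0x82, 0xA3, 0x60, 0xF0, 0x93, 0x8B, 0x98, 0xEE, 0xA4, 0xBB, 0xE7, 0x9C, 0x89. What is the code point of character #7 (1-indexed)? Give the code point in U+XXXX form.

U+E93B

Offset 0: leading byte 0xF0 = 11110000 → 4-byte char #1 = F0 90 8C B9.
Offset 4: leading byte 0xF1 = 11110001 → 4-byte char #2 = F1 A4 96 AC.
Offset 8: leading byte 0xE2 = 11100010 → 3-byte char #3 = E2 B5 BA.
Offset 11: leading byte 0xE2 = 11100010 → 3-byte char #4 = E2 82 A3.
Offset 14: leading byte 0x60 = 01100000 → 1-byte char #5 = 60.
Offset 15: leading byte 0xF0 = 11110000 → 4-byte char #6 = F0 93 8B 98.
Offset 19: leading byte 0xEE = 11101110 → 3-byte char #7 = EE A4 BB.
Leading byte 0xEE = 11101110 matches 1110xxxx → 3-byte sequence.
Byte 1: 0xEE = 11101110, payload 1110 (4 bits).
Byte 2: 0xA4 = 10100100 (10xxxxxx ✓), payload 100100.
Byte 3: 0xBB = 10111011 (10xxxxxx ✓), payload 111011.
Concatenate: 1110100100111011 = 0xE93B (16 bits → U+E93B).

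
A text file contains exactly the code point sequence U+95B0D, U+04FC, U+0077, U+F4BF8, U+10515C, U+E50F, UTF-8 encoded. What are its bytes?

U+95B0D: 4-byte form → F2 95 AC 8D.
U+04FC: 2-byte form → D3 BC.
U+0077: 1-byte form → 77.
U+F4BF8: 4-byte form → F3 B4 AF B8.
U+10515C: 4-byte form → F4 85 85 9C.
U+E50F: 3-byte form → EE 94 8F.
Concatenated (18 bytes): F2 95 AC 8D D3 BC 77 F3 B4 AF B8 F4 85 85 9C EE 94 8F.

F2 95 AC 8D D3 BC 77 F3 B4 AF B8 F4 85 85 9C EE 94 8F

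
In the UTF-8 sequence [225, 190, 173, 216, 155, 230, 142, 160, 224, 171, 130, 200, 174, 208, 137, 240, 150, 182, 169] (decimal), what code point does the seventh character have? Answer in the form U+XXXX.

Offset 0: leading byte 0xE1 = 11100001 → 3-byte char #1 = E1 BE AD.
Offset 3: leading byte 0xD8 = 11011000 → 2-byte char #2 = D8 9B.
Offset 5: leading byte 0xE6 = 11100110 → 3-byte char #3 = E6 8E A0.
Offset 8: leading byte 0xE0 = 11100000 → 3-byte char #4 = E0 AB 82.
Offset 11: leading byte 0xC8 = 11001000 → 2-byte char #5 = C8 AE.
Offset 13: leading byte 0xD0 = 11010000 → 2-byte char #6 = D0 89.
Offset 15: leading byte 0xF0 = 11110000 → 4-byte char #7 = F0 96 B6 A9.
Leading byte 0xF0 = 11110000 matches 11110xxx → 4-byte sequence.
Byte 1: 0xF0 = 11110000, payload 000 (3 bits).
Byte 2: 0x96 = 10010110 (10xxxxxx ✓), payload 010110.
Byte 3: 0xB6 = 10110110 (10xxxxxx ✓), payload 110110.
Byte 4: 0xA9 = 10101001 (10xxxxxx ✓), payload 101001.
Concatenate: 000010110110110101001 = 0x16DA9 (21 bits → U+16DA9).

U+16DA9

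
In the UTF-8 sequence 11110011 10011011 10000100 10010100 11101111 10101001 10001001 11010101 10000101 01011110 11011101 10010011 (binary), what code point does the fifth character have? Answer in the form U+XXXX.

Offset 0: leading byte 0xF3 = 11110011 → 4-byte char #1 = F3 9B 84 94.
Offset 4: leading byte 0xEF = 11101111 → 3-byte char #2 = EF A9 89.
Offset 7: leading byte 0xD5 = 11010101 → 2-byte char #3 = D5 85.
Offset 9: leading byte 0x5E = 01011110 → 1-byte char #4 = 5E.
Offset 10: leading byte 0xDD = 11011101 → 2-byte char #5 = DD 93.
Leading byte 0xDD = 11011101 matches 110xxxxx → 2-byte sequence.
Byte 1: 0xDD = 11011101, payload 11101 (5 bits).
Byte 2: 0x93 = 10010011 (10xxxxxx ✓), payload 010011.
Concatenate: 11101010011 = 0x753 (11 bits → U+0753).

U+0753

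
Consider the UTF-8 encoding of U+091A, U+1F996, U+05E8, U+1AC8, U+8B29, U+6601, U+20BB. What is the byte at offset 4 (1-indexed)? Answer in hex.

0xF0

1-indexed offset 4 is 0-indexed offset 3.
U+091A → 3-byte form E0 A4 9A at offsets 0–2.
U+1F996 → 4-byte form F0 9F A6 96 at offsets 3–6.
Offset 3 falls in char 2's range; it's byte 1 of F0 9F A6 96 = 0xF0.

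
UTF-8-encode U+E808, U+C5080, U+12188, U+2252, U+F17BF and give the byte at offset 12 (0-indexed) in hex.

U+E808 → 3-byte form EE A0 88 at offsets 0–2.
U+C5080 → 4-byte form F3 85 82 80 at offsets 3–6.
U+12188 → 4-byte form F0 92 86 88 at offsets 7–10.
U+2252 → 3-byte form E2 89 92 at offsets 11–13.
Offset 12 falls in char 4's range; it's byte 2 of E2 89 92 = 0x89.

0x89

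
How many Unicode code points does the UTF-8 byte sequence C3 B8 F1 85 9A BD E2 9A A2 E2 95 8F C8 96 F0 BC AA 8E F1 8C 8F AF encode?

Byte at offset 0: 0xC3 = 11000011 → 2-byte char (#1). Advance 2.
Byte at offset 2: 0xF1 = 11110001 → 4-byte char (#2). Advance 4.
Byte at offset 6: 0xE2 = 11100010 → 3-byte char (#3). Advance 3.
Byte at offset 9: 0xE2 = 11100010 → 3-byte char (#4). Advance 3.
Byte at offset 12: 0xC8 = 11001000 → 2-byte char (#5). Advance 2.
Byte at offset 14: 0xF0 = 11110000 → 4-byte char (#6). Advance 4.
Byte at offset 18: 0xF1 = 11110001 → 4-byte char (#7). Advance 4.
Reached end at offset 22 after 7 code points.

7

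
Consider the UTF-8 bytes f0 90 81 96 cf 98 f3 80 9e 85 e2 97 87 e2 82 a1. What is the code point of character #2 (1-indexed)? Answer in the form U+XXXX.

U+03D8

Offset 0: leading byte 0xF0 = 11110000 → 4-byte char #1 = F0 90 81 96.
Offset 4: leading byte 0xCF = 11001111 → 2-byte char #2 = CF 98.
Leading byte 0xCF = 11001111 matches 110xxxxx → 2-byte sequence.
Byte 1: 0xCF = 11001111, payload 01111 (5 bits).
Byte 2: 0x98 = 10011000 (10xxxxxx ✓), payload 011000.
Concatenate: 01111011000 = 0x3D8 (11 bits → U+03D8).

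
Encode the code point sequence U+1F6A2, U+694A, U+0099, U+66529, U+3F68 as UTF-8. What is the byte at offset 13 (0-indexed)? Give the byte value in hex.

U+1F6A2 → 4-byte form F0 9F 9A A2 at offsets 0–3.
U+694A → 3-byte form E6 A5 8A at offsets 4–6.
U+0099 → 2-byte form C2 99 at offsets 7–8.
U+66529 → 4-byte form F1 A6 94 A9 at offsets 9–12.
U+3F68 → 3-byte form E3 BD A8 at offsets 13–15.
Offset 13 falls in char 5's range; it's byte 1 of E3 BD A8 = 0xE3.

0xE3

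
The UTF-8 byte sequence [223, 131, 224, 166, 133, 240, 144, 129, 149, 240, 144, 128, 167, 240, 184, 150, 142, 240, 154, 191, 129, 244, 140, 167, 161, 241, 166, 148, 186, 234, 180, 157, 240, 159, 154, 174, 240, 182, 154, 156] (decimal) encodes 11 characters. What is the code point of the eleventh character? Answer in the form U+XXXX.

Offset 0: leading byte 0xDF = 11011111 → 2-byte char #1 = DF 83.
Offset 2: leading byte 0xE0 = 11100000 → 3-byte char #2 = E0 A6 85.
Offset 5: leading byte 0xF0 = 11110000 → 4-byte char #3 = F0 90 81 95.
Offset 9: leading byte 0xF0 = 11110000 → 4-byte char #4 = F0 90 80 A7.
Offset 13: leading byte 0xF0 = 11110000 → 4-byte char #5 = F0 B8 96 8E.
Offset 17: leading byte 0xF0 = 11110000 → 4-byte char #6 = F0 9A BF 81.
Offset 21: leading byte 0xF4 = 11110100 → 4-byte char #7 = F4 8C A7 A1.
Offset 25: leading byte 0xF1 = 11110001 → 4-byte char #8 = F1 A6 94 BA.
Offset 29: leading byte 0xEA = 11101010 → 3-byte char #9 = EA B4 9D.
Offset 32: leading byte 0xF0 = 11110000 → 4-byte char #10 = F0 9F 9A AE.
Offset 36: leading byte 0xF0 = 11110000 → 4-byte char #11 = F0 B6 9A 9C.
Leading byte 0xF0 = 11110000 matches 11110xxx → 4-byte sequence.
Byte 1: 0xF0 = 11110000, payload 000 (3 bits).
Byte 2: 0xB6 = 10110110 (10xxxxxx ✓), payload 110110.
Byte 3: 0x9A = 10011010 (10xxxxxx ✓), payload 011010.
Byte 4: 0x9C = 10011100 (10xxxxxx ✓), payload 011100.
Concatenate: 000110110011010011100 = 0x3669C (21 bits → U+3669C).

U+3669C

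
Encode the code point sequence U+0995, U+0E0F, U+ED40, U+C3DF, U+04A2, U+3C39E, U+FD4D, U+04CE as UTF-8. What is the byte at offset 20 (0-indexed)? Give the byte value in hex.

U+0995 → 3-byte form E0 A6 95 at offsets 0–2.
U+0E0F → 3-byte form E0 B8 8F at offsets 3–5.
U+ED40 → 3-byte form EE B5 80 at offsets 6–8.
U+C3DF → 3-byte form EC 8F 9F at offsets 9–11.
U+04A2 → 2-byte form D2 A2 at offsets 12–13.
U+3C39E → 4-byte form F0 BC 8E 9E at offsets 14–17.
U+FD4D → 3-byte form EF B5 8D at offsets 18–20.
Offset 20 falls in char 7's range; it's byte 3 of EF B5 8D = 0x8D.

0x8D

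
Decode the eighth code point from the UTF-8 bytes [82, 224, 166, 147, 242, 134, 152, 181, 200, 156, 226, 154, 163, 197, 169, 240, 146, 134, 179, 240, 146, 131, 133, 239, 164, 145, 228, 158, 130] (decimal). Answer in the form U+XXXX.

Offset 0: leading byte 0x52 = 01010010 → 1-byte char #1 = 52.
Offset 1: leading byte 0xE0 = 11100000 → 3-byte char #2 = E0 A6 93.
Offset 4: leading byte 0xF2 = 11110010 → 4-byte char #3 = F2 86 98 B5.
Offset 8: leading byte 0xC8 = 11001000 → 2-byte char #4 = C8 9C.
Offset 10: leading byte 0xE2 = 11100010 → 3-byte char #5 = E2 9A A3.
Offset 13: leading byte 0xC5 = 11000101 → 2-byte char #6 = C5 A9.
Offset 15: leading byte 0xF0 = 11110000 → 4-byte char #7 = F0 92 86 B3.
Offset 19: leading byte 0xF0 = 11110000 → 4-byte char #8 = F0 92 83 85.
Leading byte 0xF0 = 11110000 matches 11110xxx → 4-byte sequence.
Byte 1: 0xF0 = 11110000, payload 000 (3 bits).
Byte 2: 0x92 = 10010010 (10xxxxxx ✓), payload 010010.
Byte 3: 0x83 = 10000011 (10xxxxxx ✓), payload 000011.
Byte 4: 0x85 = 10000101 (10xxxxxx ✓), payload 000101.
Concatenate: 000010010000011000101 = 0x120C5 (21 bits → U+120C5).

U+120C5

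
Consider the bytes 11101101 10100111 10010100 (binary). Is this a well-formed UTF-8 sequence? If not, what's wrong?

invalid (encodes a surrogate (U+D800–U+DFFF))

Structurally a 3-byte sequence; payload = 0xD9D4.
But 0xD9D4 is in U+D800–U+DFFF, the surrogate range. Surrogates are not Unicode scalar values and are forbidden in UTF-8.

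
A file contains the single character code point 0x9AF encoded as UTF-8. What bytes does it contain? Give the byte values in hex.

U+09AF = 0x9AF = 2479 decimal. In range U+0800–U+FFFF → 3-byte form: 1110xxxx 10xxxxxx 10xxxxxx.
Binary (16 bits): 0000100110101111.
Split 4+6+6: 0000 | 100110 | 101111.
Byte 1: 11100000 = 0xE0.
Byte 2: 10100110 = 0xA6.
Byte 3: 10101111 = 0xAF.

E0 A6 AF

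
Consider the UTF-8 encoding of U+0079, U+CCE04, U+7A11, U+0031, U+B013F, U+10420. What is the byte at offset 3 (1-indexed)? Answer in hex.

0x8C

1-indexed offset 3 is 0-indexed offset 2.
U+0079 → 1-byte form 79 at offsets 0–0.
U+CCE04 → 4-byte form F3 8C B8 84 at offsets 1–4.
Offset 2 falls in char 2's range; it's byte 2 of F3 8C B8 84 = 0x8C.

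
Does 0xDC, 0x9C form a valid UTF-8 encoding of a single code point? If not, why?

Leading byte 0xDC = 11011100 → 2-byte form.
Continuation bytes 0x9C=10011100 all match 10xxxxxx.
Decoded value 0x71C is ≥ 0x80 (shortest form) and not a surrogate.

valid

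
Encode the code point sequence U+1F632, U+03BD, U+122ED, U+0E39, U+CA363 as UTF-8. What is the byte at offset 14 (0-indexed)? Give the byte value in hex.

U+1F632 → 4-byte form F0 9F 98 B2 at offsets 0–3.
U+03BD → 2-byte form CE BD at offsets 4–5.
U+122ED → 4-byte form F0 92 8B AD at offsets 6–9.
U+0E39 → 3-byte form E0 B8 B9 at offsets 10–12.
U+CA363 → 4-byte form F3 8A 8D A3 at offsets 13–16.
Offset 14 falls in char 5's range; it's byte 2 of F3 8A 8D A3 = 0x8A.

0x8A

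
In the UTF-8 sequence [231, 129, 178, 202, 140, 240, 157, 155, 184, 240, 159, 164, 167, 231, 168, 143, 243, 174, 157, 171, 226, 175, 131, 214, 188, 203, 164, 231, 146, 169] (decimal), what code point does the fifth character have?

U+7A0F

Offset 0: leading byte 0xE7 = 11100111 → 3-byte char #1 = E7 81 B2.
Offset 3: leading byte 0xCA = 11001010 → 2-byte char #2 = CA 8C.
Offset 5: leading byte 0xF0 = 11110000 → 4-byte char #3 = F0 9D 9B B8.
Offset 9: leading byte 0xF0 = 11110000 → 4-byte char #4 = F0 9F A4 A7.
Offset 13: leading byte 0xE7 = 11100111 → 3-byte char #5 = E7 A8 8F.
Leading byte 0xE7 = 11100111 matches 1110xxxx → 3-byte sequence.
Byte 1: 0xE7 = 11100111, payload 0111 (4 bits).
Byte 2: 0xA8 = 10101000 (10xxxxxx ✓), payload 101000.
Byte 3: 0x8F = 10001111 (10xxxxxx ✓), payload 001111.
Concatenate: 0111101000001111 = 0x7A0F (16 bits → U+7A0F).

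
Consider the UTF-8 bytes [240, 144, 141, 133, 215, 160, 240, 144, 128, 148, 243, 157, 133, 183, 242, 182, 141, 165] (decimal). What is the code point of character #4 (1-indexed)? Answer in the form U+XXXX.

U+DD177

Offset 0: leading byte 0xF0 = 11110000 → 4-byte char #1 = F0 90 8D 85.
Offset 4: leading byte 0xD7 = 11010111 → 2-byte char #2 = D7 A0.
Offset 6: leading byte 0xF0 = 11110000 → 4-byte char #3 = F0 90 80 94.
Offset 10: leading byte 0xF3 = 11110011 → 4-byte char #4 = F3 9D 85 B7.
Leading byte 0xF3 = 11110011 matches 11110xxx → 4-byte sequence.
Byte 1: 0xF3 = 11110011, payload 011 (3 bits).
Byte 2: 0x9D = 10011101 (10xxxxxx ✓), payload 011101.
Byte 3: 0x85 = 10000101 (10xxxxxx ✓), payload 000101.
Byte 4: 0xB7 = 10110111 (10xxxxxx ✓), payload 110111.
Concatenate: 011011101000101110111 = 0xDD177 (21 bits → U+DD177).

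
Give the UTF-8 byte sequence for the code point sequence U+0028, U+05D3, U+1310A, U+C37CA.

U+0028: 1-byte form → 28.
U+05D3: 2-byte form → D7 93.
U+1310A: 4-byte form → F0 93 84 8A.
U+C37CA: 4-byte form → F3 83 9F 8A.
Concatenated (11 bytes): 28 D7 93 F0 93 84 8A F3 83 9F 8A.

28 D7 93 F0 93 84 8A F3 83 9F 8A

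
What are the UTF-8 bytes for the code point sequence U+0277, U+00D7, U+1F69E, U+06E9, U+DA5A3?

C9 B7 C3 97 F0 9F 9A 9E DB A9 F3 9A 96 A3

U+0277: 2-byte form → C9 B7.
U+00D7: 2-byte form → C3 97.
U+1F69E: 4-byte form → F0 9F 9A 9E.
U+06E9: 2-byte form → DB A9.
U+DA5A3: 4-byte form → F3 9A 96 A3.
Concatenated (14 bytes): C9 B7 C3 97 F0 9F 9A 9E DB A9 F3 9A 96 A3.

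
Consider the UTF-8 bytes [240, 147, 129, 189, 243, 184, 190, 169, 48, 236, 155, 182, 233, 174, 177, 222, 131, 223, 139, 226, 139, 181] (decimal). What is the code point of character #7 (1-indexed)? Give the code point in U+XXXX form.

Offset 0: leading byte 0xF0 = 11110000 → 4-byte char #1 = F0 93 81 BD.
Offset 4: leading byte 0xF3 = 11110011 → 4-byte char #2 = F3 B8 BE A9.
Offset 8: leading byte 0x30 = 00110000 → 1-byte char #3 = 30.
Offset 9: leading byte 0xEC = 11101100 → 3-byte char #4 = EC 9B B6.
Offset 12: leading byte 0xE9 = 11101001 → 3-byte char #5 = E9 AE B1.
Offset 15: leading byte 0xDE = 11011110 → 2-byte char #6 = DE 83.
Offset 17: leading byte 0xDF = 11011111 → 2-byte char #7 = DF 8B.
Leading byte 0xDF = 11011111 matches 110xxxxx → 2-byte sequence.
Byte 1: 0xDF = 11011111, payload 11111 (5 bits).
Byte 2: 0x8B = 10001011 (10xxxxxx ✓), payload 001011.
Concatenate: 11111001011 = 0x7CB (11 bits → U+07CB).

U+07CB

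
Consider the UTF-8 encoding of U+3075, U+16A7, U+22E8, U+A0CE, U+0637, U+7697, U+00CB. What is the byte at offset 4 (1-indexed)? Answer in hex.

1-indexed offset 4 is 0-indexed offset 3.
U+3075 → 3-byte form E3 81 B5 at offsets 0–2.
U+16A7 → 3-byte form E1 9A A7 at offsets 3–5.
Offset 3 falls in char 2's range; it's byte 1 of E1 9A A7 = 0xE1.

0xE1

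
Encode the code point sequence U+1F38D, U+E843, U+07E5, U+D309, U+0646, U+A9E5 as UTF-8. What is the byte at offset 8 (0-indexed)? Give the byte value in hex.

0xA5

U+1F38D → 4-byte form F0 9F 8E 8D at offsets 0–3.
U+E843 → 3-byte form EE A1 83 at offsets 4–6.
U+07E5 → 2-byte form DF A5 at offsets 7–8.
Offset 8 falls in char 3's range; it's byte 2 of DF A5 = 0xA5.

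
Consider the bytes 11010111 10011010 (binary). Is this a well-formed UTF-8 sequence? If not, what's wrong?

valid

Leading byte 0xD7 = 11010111 → 2-byte form.
Continuation bytes 0x9A=10011010 all match 10xxxxxx.
Decoded value 0x5DA is ≥ 0x80 (shortest form) and not a surrogate.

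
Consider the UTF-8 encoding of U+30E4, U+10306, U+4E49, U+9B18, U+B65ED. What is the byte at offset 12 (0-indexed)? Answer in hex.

U+30E4 → 3-byte form E3 83 A4 at offsets 0–2.
U+10306 → 4-byte form F0 90 8C 86 at offsets 3–6.
U+4E49 → 3-byte form E4 B9 89 at offsets 7–9.
U+9B18 → 3-byte form E9 AC 98 at offsets 10–12.
Offset 12 falls in char 4's range; it's byte 3 of E9 AC 98 = 0x98.

0x98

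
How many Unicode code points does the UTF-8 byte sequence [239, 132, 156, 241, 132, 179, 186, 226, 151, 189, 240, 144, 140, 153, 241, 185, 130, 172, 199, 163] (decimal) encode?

6

Byte at offset 0: 0xEF = 11101111 → 3-byte char (#1). Advance 3.
Byte at offset 3: 0xF1 = 11110001 → 4-byte char (#2). Advance 4.
Byte at offset 7: 0xE2 = 11100010 → 3-byte char (#3). Advance 3.
Byte at offset 10: 0xF0 = 11110000 → 4-byte char (#4). Advance 4.
Byte at offset 14: 0xF1 = 11110001 → 4-byte char (#5). Advance 4.
Byte at offset 18: 0xC7 = 11000111 → 2-byte char (#6). Advance 2.
Reached end at offset 20 after 6 code points.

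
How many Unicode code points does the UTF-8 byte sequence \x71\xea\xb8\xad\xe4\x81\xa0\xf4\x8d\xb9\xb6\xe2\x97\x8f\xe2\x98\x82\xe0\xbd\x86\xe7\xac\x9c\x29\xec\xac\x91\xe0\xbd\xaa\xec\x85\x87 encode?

Byte at offset 0: 0x71 = 01110001 → 1-byte char (#1). Advance 1.
Byte at offset 1: 0xEA = 11101010 → 3-byte char (#2). Advance 3.
Byte at offset 4: 0xE4 = 11100100 → 3-byte char (#3). Advance 3.
Byte at offset 7: 0xF4 = 11110100 → 4-byte char (#4). Advance 4.
Byte at offset 11: 0xE2 = 11100010 → 3-byte char (#5). Advance 3.
Byte at offset 14: 0xE2 = 11100010 → 3-byte char (#6). Advance 3.
Byte at offset 17: 0xE0 = 11100000 → 3-byte char (#7). Advance 3.
Byte at offset 20: 0xE7 = 11100111 → 3-byte char (#8). Advance 3.
Byte at offset 23: 0x29 = 00101001 → 1-byte char (#9). Advance 1.
Byte at offset 24: 0xEC = 11101100 → 3-byte char (#10). Advance 3.
Byte at offset 27: 0xE0 = 11100000 → 3-byte char (#11). Advance 3.
Byte at offset 30: 0xEC = 11101100 → 3-byte char (#12). Advance 3.
Reached end at offset 33 after 12 code points.

12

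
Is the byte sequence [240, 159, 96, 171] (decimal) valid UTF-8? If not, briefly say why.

invalid (non-continuation byte where continuation expected)

Leading byte 0xF0 = 11110000 → 4-byte form.
Byte 3 is 0x60 = 01100000, which is not 10xxxxxx — expected a continuation byte.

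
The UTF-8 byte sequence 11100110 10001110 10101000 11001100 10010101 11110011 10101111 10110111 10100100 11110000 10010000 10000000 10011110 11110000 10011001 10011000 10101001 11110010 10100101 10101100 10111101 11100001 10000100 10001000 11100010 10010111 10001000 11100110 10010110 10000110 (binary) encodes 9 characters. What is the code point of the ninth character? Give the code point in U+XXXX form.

Offset 0: leading byte 0xE6 = 11100110 → 3-byte char #1 = E6 8E A8.
Offset 3: leading byte 0xCC = 11001100 → 2-byte char #2 = CC 95.
Offset 5: leading byte 0xF3 = 11110011 → 4-byte char #3 = F3 AF B7 A4.
Offset 9: leading byte 0xF0 = 11110000 → 4-byte char #4 = F0 90 80 9E.
Offset 13: leading byte 0xF0 = 11110000 → 4-byte char #5 = F0 99 98 A9.
Offset 17: leading byte 0xF2 = 11110010 → 4-byte char #6 = F2 A5 AC BD.
Offset 21: leading byte 0xE1 = 11100001 → 3-byte char #7 = E1 84 88.
Offset 24: leading byte 0xE2 = 11100010 → 3-byte char #8 = E2 97 88.
Offset 27: leading byte 0xE6 = 11100110 → 3-byte char #9 = E6 96 86.
Leading byte 0xE6 = 11100110 matches 1110xxxx → 3-byte sequence.
Byte 1: 0xE6 = 11100110, payload 0110 (4 bits).
Byte 2: 0x96 = 10010110 (10xxxxxx ✓), payload 010110.
Byte 3: 0x86 = 10000110 (10xxxxxx ✓), payload 000110.
Concatenate: 0110010110000110 = 0x6586 (16 bits → U+6586).

U+6586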